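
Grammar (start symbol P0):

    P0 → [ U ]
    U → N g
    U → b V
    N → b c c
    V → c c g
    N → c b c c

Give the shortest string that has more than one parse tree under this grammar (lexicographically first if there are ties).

length 6: [ b c c g ] has 2 parse trees

Two derivations of [ b c c g ]:
  P0 ⇒ [ U ] ⇒ [ N g ] ⇒ [ b c c g ]
  P0 ⇒ [ U ] ⇒ [ b V ] ⇒ [ b c c g ]

[ b c c g ]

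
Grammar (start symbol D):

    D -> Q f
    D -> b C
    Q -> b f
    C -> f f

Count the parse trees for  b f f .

2

Parse trees for b f f:
  [D [Q b f] f]
  [D b [C f f]]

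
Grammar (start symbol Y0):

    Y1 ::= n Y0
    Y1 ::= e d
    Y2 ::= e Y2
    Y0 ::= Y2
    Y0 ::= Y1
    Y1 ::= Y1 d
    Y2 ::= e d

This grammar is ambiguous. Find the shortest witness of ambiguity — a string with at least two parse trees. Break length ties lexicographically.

e d

length 2: e d has 2 parse trees

Two derivations of e d:
  Y0 ⇒ Y2 ⇒ e d
  Y0 ⇒ Y1 ⇒ e d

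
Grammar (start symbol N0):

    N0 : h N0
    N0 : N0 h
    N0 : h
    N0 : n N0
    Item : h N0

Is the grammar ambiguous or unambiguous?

Witness: h h

Derivation 1: N0 ⇒ h N0 ⇒ h h
Derivation 2: N0 ⇒ N0 h ⇒ h h

Two distinct leftmost derivations for the same string.

Ambiguous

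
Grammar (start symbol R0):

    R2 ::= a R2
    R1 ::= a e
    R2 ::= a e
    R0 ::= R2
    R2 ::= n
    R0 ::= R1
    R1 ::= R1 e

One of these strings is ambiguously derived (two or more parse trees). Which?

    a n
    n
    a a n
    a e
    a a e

a e

a n: 1 tree
n: 1 tree
a a n: 1 tree
a e: 2 trees
a a e: 1 tree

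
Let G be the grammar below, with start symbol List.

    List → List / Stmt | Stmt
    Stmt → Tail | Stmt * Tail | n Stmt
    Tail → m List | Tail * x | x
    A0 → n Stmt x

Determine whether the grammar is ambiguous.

Witness: x * x

Derivation 1: List ⇒ Stmt ⇒ Tail ⇒ Tail * x ⇒ x * x
Derivation 2: List ⇒ Stmt ⇒ Stmt * Tail ⇒ Tail * Tail ⇒ x * Tail ⇒ x * x

Two distinct leftmost derivations for the same string.

Ambiguous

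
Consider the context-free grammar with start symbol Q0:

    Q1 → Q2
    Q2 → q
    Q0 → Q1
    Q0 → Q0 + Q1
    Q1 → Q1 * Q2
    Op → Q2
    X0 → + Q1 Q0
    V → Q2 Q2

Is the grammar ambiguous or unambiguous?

Only Q0, Q1, Q2 are reachable from Q0; ignoring the rest: The grammar is stratified — Q0 handles '+' (left-recursive), Q1 handles '*', Q2 atoms. Each operator has a fixed associativity and precedence level, so every string has one parse.

Unambiguous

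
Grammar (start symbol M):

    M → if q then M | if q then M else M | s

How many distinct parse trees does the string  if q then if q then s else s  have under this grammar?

Parse trees for if q then if q then s else s:
  [M if q then [M if q then [M s] else [M s]]]
  [M if q then [M if q then [M s]] else [M s]]

2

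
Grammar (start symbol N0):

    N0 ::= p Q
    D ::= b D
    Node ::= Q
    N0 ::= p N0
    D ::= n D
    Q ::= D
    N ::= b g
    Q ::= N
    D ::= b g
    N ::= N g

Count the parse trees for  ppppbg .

Parse trees for ppppbg:
  [N0 p [N0 p [N0 p [N0 p [Q [D b g]]]]]]
  [N0 p [N0 p [N0 p [N0 p [Q [N b g]]]]]]

2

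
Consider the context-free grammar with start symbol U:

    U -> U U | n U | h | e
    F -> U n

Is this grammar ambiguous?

Ambiguous

Witness: e e e

Derivation 1: U ⇒ U U ⇒ U U U ⇒ e U U ⇒ e e U ⇒ e e e
Derivation 2: U ⇒ U U ⇒ e U ⇒ e U U ⇒ e e U ⇒ e e e

Two distinct leftmost derivations for the same string.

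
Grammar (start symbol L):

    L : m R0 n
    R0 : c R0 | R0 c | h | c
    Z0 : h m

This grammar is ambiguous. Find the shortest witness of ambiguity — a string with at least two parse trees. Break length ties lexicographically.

m c c n

length 3: no string has ≥2 trees
length 4: m c c n has 2 parse trees

Two derivations of m c c n:
  L ⇒ m R0 n ⇒ m c R0 n ⇒ m c c n
  L ⇒ m R0 n ⇒ m R0 c n ⇒ m c c n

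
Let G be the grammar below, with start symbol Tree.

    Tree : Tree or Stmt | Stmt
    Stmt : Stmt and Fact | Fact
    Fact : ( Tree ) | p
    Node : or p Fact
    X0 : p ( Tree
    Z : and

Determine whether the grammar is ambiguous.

Only Tree, Stmt, Fact are reachable from Tree; ignoring the rest: This is a standard precedence ladder (Tree over Stmt over Fact), with each level left-recursive on its own operator ('or' at Tree, 'and' at Stmt). That structure is LR(1), hence unambiguous.

Unambiguous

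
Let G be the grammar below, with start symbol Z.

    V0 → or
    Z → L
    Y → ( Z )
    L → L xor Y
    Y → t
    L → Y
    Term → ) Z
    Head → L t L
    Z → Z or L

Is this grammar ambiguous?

Unambiguous

Only Z, L, Y are reachable from Z; ignoring the rest: This is a standard precedence ladder (Z over L over Y), with each level left-recursive on its own operator ('or' at Z, 'xor' at L). That structure is LR(1), hence unambiguous.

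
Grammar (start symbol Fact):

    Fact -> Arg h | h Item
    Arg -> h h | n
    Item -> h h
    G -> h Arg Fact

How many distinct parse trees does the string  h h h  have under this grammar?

2

Parse trees for h h h:
  [Fact [Arg h h] h]
  [Fact h [Item h h]]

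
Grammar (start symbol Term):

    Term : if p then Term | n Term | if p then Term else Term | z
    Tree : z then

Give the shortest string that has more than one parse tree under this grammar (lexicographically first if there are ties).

length 1: no string has ≥2 trees
length 2: no string has ≥2 trees
length 3: no string has ≥2 trees
length 4: no string has ≥2 trees
length 5: no string has ≥2 trees
length 6: no string has ≥2 trees
length 7: no string has ≥2 trees
length 8: no string has ≥2 trees
length 9: if p then if p then z else z has 2 parse trees

Two derivations of if p then if p then z else z:
  Term ⇒ if p then Term ⇒ if p then if p then Term else Term ⇒ if p then if p then z else Term ⇒ if p then if p then z else z
  Term ⇒ if p then Term else Term ⇒ if p then if p then Term else Term ⇒ if p then if p then z else Term ⇒ if p then if p then z else z

if p then if p then z else z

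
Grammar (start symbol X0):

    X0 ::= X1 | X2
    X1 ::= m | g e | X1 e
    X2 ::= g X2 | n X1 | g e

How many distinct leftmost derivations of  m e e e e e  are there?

Parse trees for m e e e e e:
  [X0 [X1 [X1 [X1 [X1 [X1 [X1 m] e] e] e] e] e]]

1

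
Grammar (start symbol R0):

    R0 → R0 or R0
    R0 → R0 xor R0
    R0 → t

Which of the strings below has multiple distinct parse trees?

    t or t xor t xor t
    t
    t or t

t or t xor t xor t: 5 trees
t: 1 tree
t or t: 1 tree

t or t xor t xor t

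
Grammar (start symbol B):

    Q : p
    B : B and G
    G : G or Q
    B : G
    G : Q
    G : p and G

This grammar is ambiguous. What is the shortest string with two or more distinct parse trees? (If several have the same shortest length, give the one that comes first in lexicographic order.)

length 1: no string has ≥2 trees
length 3: p and p has 2 parse trees

Two derivations of p and p:
  B ⇒ B and G ⇒ G and G ⇒ Q and G ⇒ p and G ⇒ p and Q ⇒ p and p
  B ⇒ G ⇒ p and G ⇒ p and Q ⇒ p and p

p and p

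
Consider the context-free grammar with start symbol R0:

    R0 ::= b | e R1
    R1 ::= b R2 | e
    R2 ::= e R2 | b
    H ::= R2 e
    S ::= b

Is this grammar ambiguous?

(H, S are unreachable from R0, so their rules don't affect L(R0).) Restricted to the reachable nonterminals, every rule has the form A → t or A → t B, and no two rules for the same A share a first terminal. The grammar encodes a DFA — one run per string.

Unambiguous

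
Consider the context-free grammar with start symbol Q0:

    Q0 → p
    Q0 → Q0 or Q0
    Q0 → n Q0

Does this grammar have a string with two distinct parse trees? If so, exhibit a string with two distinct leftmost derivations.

Witness: n p or p

Derivation 1: Q0 ⇒ Q0 or Q0 ⇒ n Q0 or Q0 ⇒ n p or Q0 ⇒ n p or p
Derivation 2: Q0 ⇒ n Q0 ⇒ n Q0 or Q0 ⇒ n p or Q0 ⇒ n p or p

Two distinct leftmost derivations for the same string.

Ambiguous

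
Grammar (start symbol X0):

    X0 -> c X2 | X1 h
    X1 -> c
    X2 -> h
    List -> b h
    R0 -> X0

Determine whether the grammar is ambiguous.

Witness: c h

Derivation 1: X0 ⇒ c X2 ⇒ c h
Derivation 2: X0 ⇒ X1 h ⇒ c h

Two distinct leftmost derivations for the same string.

Ambiguous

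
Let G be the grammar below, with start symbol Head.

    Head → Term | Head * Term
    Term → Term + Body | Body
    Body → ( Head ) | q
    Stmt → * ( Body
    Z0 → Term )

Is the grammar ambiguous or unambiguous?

(Stmt, Z0 are unreachable from Head, so their rules don't affect L(Head).) This is a standard precedence ladder (Head over Term over Body), with each level left-recursive on its own operator ('*' at Head, '+' at Term). That structure is LR(1), hence unambiguous.

Unambiguous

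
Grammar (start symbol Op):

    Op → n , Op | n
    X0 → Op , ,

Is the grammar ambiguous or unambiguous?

Only Op is reachable from Op; ignoring the rest: The reachable grammar is A → atom sep A | atom. Each atom is followed by either the separator (recurse) or end-of-string (stop) — no choice point.

Unambiguous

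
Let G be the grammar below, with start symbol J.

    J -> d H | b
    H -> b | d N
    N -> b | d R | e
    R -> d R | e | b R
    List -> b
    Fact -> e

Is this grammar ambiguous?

Unambiguous

(List, Fact are unreachable from J, so their rules don't affect L(J).) Restricted to the reachable nonterminals, every rule has the form A → t or A → t B, and no two rules for the same A share a first terminal. The grammar encodes a DFA — one run per string.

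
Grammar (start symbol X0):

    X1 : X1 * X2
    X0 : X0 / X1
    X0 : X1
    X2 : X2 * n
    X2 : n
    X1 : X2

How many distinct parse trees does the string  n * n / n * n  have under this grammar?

4

Parse trees for n * n / n * n:
  [X0 [X0 [X1 [X1 [X2 n]] * [X2 n]]] / [X1 [X1 [X2 n]] * [X2 n]]]
  [X0 [X0 [X1 [X1 [X2 n]] * [X2 n]]] / [X1 [X2 [X2 n] * n]]]
  [X0 [X0 [X1 [X2 [X2 n] * n]]] / [X1 [X1 [X2 n]] * [X2 n]]]
  [X0 [X0 [X1 [X2 [X2 n] * n]]] / [X1 [X2 [X2 n] * n]]]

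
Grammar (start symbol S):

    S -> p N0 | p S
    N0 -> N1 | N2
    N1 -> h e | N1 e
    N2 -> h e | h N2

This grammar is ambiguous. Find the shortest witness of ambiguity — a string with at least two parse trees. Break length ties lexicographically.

p h e

length 3: p h e has 2 parse trees

Two derivations of p h e:
  S ⇒ p N0 ⇒ p N1 ⇒ p h e
  S ⇒ p N0 ⇒ p N2 ⇒ p h e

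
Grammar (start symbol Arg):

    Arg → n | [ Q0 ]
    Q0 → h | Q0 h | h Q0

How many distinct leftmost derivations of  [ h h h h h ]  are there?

Parse trees for [ h h h h h ] (showing first 6 of 16):
  [Arg [ [Q0 [Q0 [Q0 [Q0 [Q0 h] h] h] h] h] ]]
  [Arg [ [Q0 [Q0 [Q0 [Q0 h [Q0 h]] h] h] h] ]]
  [Arg [ [Q0 [Q0 [Q0 h [Q0 [Q0 h] h]] h] h] ]]
  [Arg [ [Q0 [Q0 [Q0 h [Q0 h [Q0 h]]] h] h] ]]
  [Arg [ [Q0 [Q0 h [Q0 [Q0 [Q0 h] h] h]] h] ]]
  [Arg [ [Q0 [Q0 h [Q0 [Q0 h [Q0 h]] h]] h] ]]

16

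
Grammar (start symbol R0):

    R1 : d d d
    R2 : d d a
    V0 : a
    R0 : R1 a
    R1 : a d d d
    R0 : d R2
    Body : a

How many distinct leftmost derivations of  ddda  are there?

2

Parse trees for ddda:
  [R0 [R1 d d d] a]
  [R0 d [R2 d d a]]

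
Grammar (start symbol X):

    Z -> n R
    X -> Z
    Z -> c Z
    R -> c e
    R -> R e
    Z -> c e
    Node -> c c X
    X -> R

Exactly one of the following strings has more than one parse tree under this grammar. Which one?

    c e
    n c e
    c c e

c e: 2 trees
n c e: 1 tree
c c e: 1 tree

c e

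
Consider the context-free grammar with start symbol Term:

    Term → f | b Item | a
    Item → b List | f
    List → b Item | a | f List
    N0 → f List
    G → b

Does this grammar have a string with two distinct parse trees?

Unambiguous

Only Term, Item, List are reachable from Term; ignoring the rest: The reachable rules are right-linear with at most one rule per (nonterminal, next-terminal) pair. Each input token forces the next rule, so parsing is deterministic.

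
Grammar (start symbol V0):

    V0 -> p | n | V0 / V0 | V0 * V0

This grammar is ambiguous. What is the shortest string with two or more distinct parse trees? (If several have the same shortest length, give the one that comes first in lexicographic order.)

n * n * n

length 1: no string has ≥2 trees
length 3: no string has ≥2 trees
length 5: n * n * n has 2 parse trees

Two derivations of n * n * n:
  V0 ⇒ V0 * V0 ⇒ n * V0 ⇒ n * V0 * V0 ⇒ n * n * V0 ⇒ n * n * n
  V0 ⇒ V0 * V0 ⇒ V0 * V0 * V0 ⇒ n * V0 * V0 ⇒ n * n * V0 ⇒ n * n * n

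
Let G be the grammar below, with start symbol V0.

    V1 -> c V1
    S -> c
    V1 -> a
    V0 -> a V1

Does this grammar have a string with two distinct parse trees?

Only V0, V1 are reachable from V0; ignoring the rest: The reachable rules are right-linear with at most one rule per (nonterminal, next-terminal) pair. Each input token forces the next rule, so parsing is deterministic.

Unambiguous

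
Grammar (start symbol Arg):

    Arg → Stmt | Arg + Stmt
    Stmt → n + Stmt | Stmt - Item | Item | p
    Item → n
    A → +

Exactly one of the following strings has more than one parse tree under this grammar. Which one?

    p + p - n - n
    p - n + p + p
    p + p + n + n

p + p + n + n

p + p - n - n: 1 tree
p - n + p + p: 1 tree
p + p + n + n: 2 trees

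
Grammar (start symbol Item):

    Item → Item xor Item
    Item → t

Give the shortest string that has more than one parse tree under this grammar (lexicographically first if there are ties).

length 1: no string has ≥2 trees
length 3: no string has ≥2 trees
length 5: t xor t xor t has 2 parse trees

Two derivations of t xor t xor t:
  Item ⇒ Item xor Item ⇒ Item xor Item xor Item ⇒ t xor Item xor Item ⇒ t xor t xor Item ⇒ t xor t xor t
  Item ⇒ Item xor Item ⇒ t xor Item ⇒ t xor Item xor Item ⇒ t xor t xor Item ⇒ t xor t xor t

t xor t xor t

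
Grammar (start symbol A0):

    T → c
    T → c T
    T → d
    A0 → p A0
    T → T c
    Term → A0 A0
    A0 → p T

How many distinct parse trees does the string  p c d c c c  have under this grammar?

Parse trees for p c d c c c:
  [A0 p [T c [T [T [T [T d] c] c] c]]]
  [A0 p [T [T c [T [T [T d] c] c]] c]]
  [A0 p [T [T [T c [T [T d] c]] c] c]]
  [A0 p [T [T [T [T c [T d]] c] c] c]]

4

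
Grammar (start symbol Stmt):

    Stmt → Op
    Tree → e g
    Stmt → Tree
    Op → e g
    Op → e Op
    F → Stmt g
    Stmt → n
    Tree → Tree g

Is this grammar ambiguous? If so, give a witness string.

Ambiguous

Witness: e g

Derivation 1: Stmt ⇒ Op ⇒ e g
Derivation 2: Stmt ⇒ Tree ⇒ e g

Two distinct leftmost derivations for the same string.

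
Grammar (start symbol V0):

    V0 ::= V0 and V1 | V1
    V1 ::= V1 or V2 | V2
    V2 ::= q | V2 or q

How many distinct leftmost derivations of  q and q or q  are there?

Parse trees for q and q or q:
  [V0 [V0 [V1 [V2 q]]] and [V1 [V1 [V2 q]] or [V2 q]]]
  [V0 [V0 [V1 [V2 q]]] and [V1 [V2 [V2 q] or q]]]

2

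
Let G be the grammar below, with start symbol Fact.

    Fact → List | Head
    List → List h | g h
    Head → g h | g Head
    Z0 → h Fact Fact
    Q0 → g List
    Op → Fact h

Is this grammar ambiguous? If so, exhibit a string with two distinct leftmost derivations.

Ambiguous

Witness: g h

Derivation 1: Fact ⇒ List ⇒ g h
Derivation 2: Fact ⇒ Head ⇒ g h

Two distinct leftmost derivations for the same string.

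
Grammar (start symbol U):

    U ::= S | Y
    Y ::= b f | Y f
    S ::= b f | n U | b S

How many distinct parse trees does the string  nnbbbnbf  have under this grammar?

Parse trees for nnbbbnbf:
  [U [S n [U [S n [U [S b [S b [S b [S n [U [S b f]]]]]]]]]]]
  [U [S n [U [S n [U [S b [S b [S b [S n [U [Y b f]]]]]]]]]]]

2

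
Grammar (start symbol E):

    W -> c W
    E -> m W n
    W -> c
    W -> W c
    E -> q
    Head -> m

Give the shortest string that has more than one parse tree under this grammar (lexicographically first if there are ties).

m c c n

length 1: no string has ≥2 trees
length 3: no string has ≥2 trees
length 4: m c c n has 2 parse trees

Two derivations of m c c n:
  E ⇒ m W n ⇒ m c W n ⇒ m c c n
  E ⇒ m W n ⇒ m W c n ⇒ m c c n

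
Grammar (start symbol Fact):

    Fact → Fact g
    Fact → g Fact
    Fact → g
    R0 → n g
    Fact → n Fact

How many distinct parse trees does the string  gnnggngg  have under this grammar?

Parse trees for gnnggngg:
  [Fact [Fact g [Fact n [Fact n [Fact g [Fact g [Fact n [Fact g]]]]]]] g]
  [Fact g [Fact [Fact n [Fact n [Fact g [Fact g [Fact n [Fact g]]]]]] g]]
  [Fact g [Fact n [Fact [Fact n [Fact g [Fact g [Fact n [Fact g]]]]] g]]]
  [Fact g [Fact n [Fact n [Fact [Fact g [Fact g [Fact n [Fact g]]]] g]]]]
  [Fact g [Fact n [Fact n [Fact g [Fact [Fact g [Fact n [Fact g]]] g]]]]]
  [Fact g [Fact n [Fact n [Fact g [Fact g [Fact [Fact n [Fact g]] g]]]]]]
  [Fact g [Fact n [Fact n [Fact g [Fact g [Fact n [Fact [Fact g] g]]]]]]]
  [Fact g [Fact n [Fact n [Fact g [Fact g [Fact n [Fact g [Fact g]]]]]]]]

8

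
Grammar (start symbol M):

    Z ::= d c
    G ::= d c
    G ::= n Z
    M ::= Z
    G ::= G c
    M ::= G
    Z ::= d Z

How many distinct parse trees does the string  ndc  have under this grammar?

Parse trees for ndc:
  [M [G n [Z d c]]]

1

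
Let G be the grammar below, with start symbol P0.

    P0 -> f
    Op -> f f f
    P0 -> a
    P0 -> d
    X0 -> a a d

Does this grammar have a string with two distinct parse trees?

(Op, X0 are unreachable from P0, so their rules don't affect L(P0).) Restricted to the reachable nonterminals, every rule has the form A → t or A → t B, and no two rules for the same A share a first terminal. The grammar encodes a DFA — one run per string.

Unambiguous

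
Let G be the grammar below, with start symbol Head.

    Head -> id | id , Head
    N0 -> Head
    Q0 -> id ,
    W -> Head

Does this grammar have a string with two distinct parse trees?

Unambiguous

Only Head is reachable from Head; ignoring the rest: The reachable grammar is A → atom sep A | atom. Each atom is followed by either the separator (recurse) or end-of-string (stop) — no choice point.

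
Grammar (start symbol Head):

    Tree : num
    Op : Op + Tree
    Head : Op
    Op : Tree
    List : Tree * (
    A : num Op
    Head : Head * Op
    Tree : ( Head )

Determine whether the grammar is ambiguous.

Unambiguous

(List, A are unreachable from Head, so their rules don't affect L(Head).) Head → Head * Op | Op  ;  Op → Op + Tree | Tree  — a left-associative chain with Tree at the bottom. Each string factors uniquely by precedence.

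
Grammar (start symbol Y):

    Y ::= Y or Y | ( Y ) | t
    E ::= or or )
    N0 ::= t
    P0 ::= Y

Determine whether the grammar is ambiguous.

Witness: t or t or t

Derivation 1: Y ⇒ Y or Y ⇒ Y or Y or Y ⇒ t or Y or Y ⇒ t or t or Y ⇒ t or t or t
Derivation 2: Y ⇒ Y or Y ⇒ t or Y ⇒ t or Y or Y ⇒ t or t or Y ⇒ t or t or t

Two distinct leftmost derivations for the same string.

Ambiguous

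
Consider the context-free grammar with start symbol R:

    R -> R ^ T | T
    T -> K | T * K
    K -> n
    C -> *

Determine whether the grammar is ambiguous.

Unambiguous

(C is unreachable from R, so its rules don't affect L(R).) R → R ^ T | T  ;  T → T * K | K  — a left-associative chain with K at the bottom. Each string factors uniquely by precedence.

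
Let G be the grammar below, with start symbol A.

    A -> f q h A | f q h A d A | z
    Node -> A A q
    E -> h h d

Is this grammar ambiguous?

Witness: f q h f q h z d z

Derivation 1: A ⇒ f q h A ⇒ f q h f q h A d A ⇒ f q h f q h z d A ⇒ f q h f q h z d z
Derivation 2: A ⇒ f q h A d A ⇒ f q h f q h A d A ⇒ f q h f q h z d A ⇒ f q h f q h z d z

Two distinct leftmost derivations for the same string.

Ambiguous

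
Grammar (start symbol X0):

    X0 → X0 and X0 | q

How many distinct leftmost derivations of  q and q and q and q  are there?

5

Parse trees for q and q and q and q:
  [X0 [X0 q] and [X0 [X0 q] and [X0 [X0 q] and [X0 q]]]]
  [X0 [X0 q] and [X0 [X0 [X0 q] and [X0 q]] and [X0 q]]]
  [X0 [X0 [X0 q] and [X0 q]] and [X0 [X0 q] and [X0 q]]]
  [X0 [X0 [X0 q] and [X0 [X0 q] and [X0 q]]] and [X0 q]]
  [X0 [X0 [X0 [X0 q] and [X0 q]] and [X0 q]] and [X0 q]]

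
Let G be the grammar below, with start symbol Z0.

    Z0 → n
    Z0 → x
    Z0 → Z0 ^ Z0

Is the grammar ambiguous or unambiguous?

Witness: n ^ n ^ n

Derivation 1: Z0 ⇒ Z0 ^ Z0 ⇒ n ^ Z0 ⇒ n ^ Z0 ^ Z0 ⇒ n ^ n ^ Z0 ⇒ n ^ n ^ n
Derivation 2: Z0 ⇒ Z0 ^ Z0 ⇒ Z0 ^ Z0 ^ Z0 ⇒ n ^ Z0 ^ Z0 ⇒ n ^ n ^ Z0 ⇒ n ^ n ^ n

Two distinct leftmost derivations for the same string.

Ambiguous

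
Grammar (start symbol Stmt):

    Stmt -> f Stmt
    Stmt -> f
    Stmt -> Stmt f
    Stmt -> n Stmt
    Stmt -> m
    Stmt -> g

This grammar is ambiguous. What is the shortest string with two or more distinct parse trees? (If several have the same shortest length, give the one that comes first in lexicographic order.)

length 1: no string has ≥2 trees
length 2: f f has 2 parse trees

Two derivations of f f:
  Stmt ⇒ f Stmt ⇒ f f
  Stmt ⇒ Stmt f ⇒ f f

f f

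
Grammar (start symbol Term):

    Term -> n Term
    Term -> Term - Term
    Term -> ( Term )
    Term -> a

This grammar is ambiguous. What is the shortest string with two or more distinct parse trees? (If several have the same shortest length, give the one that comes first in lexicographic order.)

n a - a

length 1: no string has ≥2 trees
length 2: no string has ≥2 trees
length 3: no string has ≥2 trees
length 4: n a - a has 2 parse trees

Two derivations of n a - a:
  Term ⇒ n Term ⇒ n Term - Term ⇒ n a - Term ⇒ n a - a
  Term ⇒ Term - Term ⇒ n Term - Term ⇒ n a - Term ⇒ n a - a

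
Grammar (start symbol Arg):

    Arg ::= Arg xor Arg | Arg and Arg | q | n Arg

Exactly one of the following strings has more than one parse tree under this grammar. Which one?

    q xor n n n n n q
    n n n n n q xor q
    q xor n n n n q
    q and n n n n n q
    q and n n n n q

q xor n n n n n q: 1 tree
n n n n n q xor q: 6 trees
q xor n n n n q: 1 tree
q and n n n n n q: 1 tree
q and n n n n q: 1 tree

n n n n n q xor q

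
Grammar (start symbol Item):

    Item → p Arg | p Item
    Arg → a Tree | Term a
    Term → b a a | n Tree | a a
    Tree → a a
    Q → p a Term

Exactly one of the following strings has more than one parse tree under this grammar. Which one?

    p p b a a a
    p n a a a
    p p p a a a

p p p a a a

p p b a a a: 1 tree
p n a a a: 1 tree
p p p a a a: 2 trees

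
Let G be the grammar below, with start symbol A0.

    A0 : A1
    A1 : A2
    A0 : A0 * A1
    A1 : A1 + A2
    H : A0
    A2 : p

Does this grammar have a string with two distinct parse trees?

Unambiguous

(H is unreachable from A0, so its rules don't affect L(A0).) A0 → A0 * A1 | A1  ;  A1 → A1 + A2 | A2  — a left-associative chain with A2 at the bottom. Each string factors uniquely by precedence.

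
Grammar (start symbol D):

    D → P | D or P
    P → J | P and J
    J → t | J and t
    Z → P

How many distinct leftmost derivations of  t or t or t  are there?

Parse trees for t or t or t:
  [D [D [D [P [J t]]] or [P [J t]]] or [P [J t]]]

1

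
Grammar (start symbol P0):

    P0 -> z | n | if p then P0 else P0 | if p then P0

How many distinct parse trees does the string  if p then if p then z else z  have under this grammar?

2

Parse trees for if p then if p then z else z:
  [P0 if p then [P0 if p then [P0 z]] else [P0 z]]
  [P0 if p then [P0 if p then [P0 z] else [P0 z]]]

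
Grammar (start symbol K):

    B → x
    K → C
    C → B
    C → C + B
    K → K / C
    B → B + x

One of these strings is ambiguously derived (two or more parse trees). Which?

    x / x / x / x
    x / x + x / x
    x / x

x / x + x / x

x / x / x / x: 1 tree
x / x + x / x: 2 trees
x / x: 1 tree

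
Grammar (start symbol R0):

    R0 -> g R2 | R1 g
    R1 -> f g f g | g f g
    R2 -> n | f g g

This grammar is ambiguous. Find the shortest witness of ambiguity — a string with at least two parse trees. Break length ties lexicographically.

g f g g

length 2: no string has ≥2 trees
length 4: g f g g has 2 parse trees

Two derivations of g f g g:
  R0 ⇒ g R2 ⇒ g f g g
  R0 ⇒ R1 g ⇒ g f g g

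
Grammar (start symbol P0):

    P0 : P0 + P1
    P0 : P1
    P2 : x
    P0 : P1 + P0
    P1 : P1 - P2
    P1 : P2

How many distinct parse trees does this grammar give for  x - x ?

Parse trees for x - x:
  [P0 [P1 [P1 [P2 x]] - [P2 x]]]

1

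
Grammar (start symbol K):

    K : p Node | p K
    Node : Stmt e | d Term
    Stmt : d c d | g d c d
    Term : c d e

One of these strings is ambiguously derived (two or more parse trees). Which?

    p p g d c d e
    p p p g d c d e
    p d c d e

p d c d e

p p g d c d e: 1 tree
p p p g d c d e: 1 tree
p d c d e: 2 trees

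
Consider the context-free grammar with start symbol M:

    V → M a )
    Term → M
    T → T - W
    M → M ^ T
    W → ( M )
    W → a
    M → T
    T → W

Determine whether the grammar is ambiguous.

Unambiguous

(Term, V are unreachable from M, so their rules don't affect L(M).) This is a standard precedence ladder (M over T over W), with each level left-recursive on its own operator ('^' at M, '-' at T). That structure is LR(1), hence unambiguous.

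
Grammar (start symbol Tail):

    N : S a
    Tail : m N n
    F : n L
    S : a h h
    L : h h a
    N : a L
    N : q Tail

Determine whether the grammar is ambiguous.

Witness: m a h h a n

Derivation 1: Tail ⇒ m N n ⇒ m S a n ⇒ m a h h a n
Derivation 2: Tail ⇒ m N n ⇒ m a L n ⇒ m a h h a n

Two distinct leftmost derivations for the same string.

Ambiguous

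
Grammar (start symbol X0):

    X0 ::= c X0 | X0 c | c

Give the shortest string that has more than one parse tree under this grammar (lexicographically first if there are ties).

length 1: no string has ≥2 trees
length 2: c c has 2 parse trees

Two derivations of c c:
  X0 ⇒ c X0 ⇒ c c
  X0 ⇒ X0 c ⇒ c c

c c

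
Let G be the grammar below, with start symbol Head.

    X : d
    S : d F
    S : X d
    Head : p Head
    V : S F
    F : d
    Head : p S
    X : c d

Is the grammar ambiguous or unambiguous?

Ambiguous

Witness: p d d

Derivation 1: Head ⇒ p S ⇒ p d F ⇒ p d d
Derivation 2: Head ⇒ p S ⇒ p X d ⇒ p d d

Two distinct leftmost derivations for the same string.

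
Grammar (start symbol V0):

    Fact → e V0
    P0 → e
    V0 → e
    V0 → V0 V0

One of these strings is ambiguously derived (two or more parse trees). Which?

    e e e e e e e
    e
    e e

e e e e e e e: 132 trees
e: 1 tree
e e: 1 tree

e e e e e e e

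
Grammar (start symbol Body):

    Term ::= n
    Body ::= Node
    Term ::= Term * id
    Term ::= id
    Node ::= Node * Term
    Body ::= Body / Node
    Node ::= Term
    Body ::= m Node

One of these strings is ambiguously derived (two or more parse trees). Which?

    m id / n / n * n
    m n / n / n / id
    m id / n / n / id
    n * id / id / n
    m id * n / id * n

n * id / id / n

m id / n / n * n: 1 tree
m n / n / n / id: 1 tree
m id / n / n / id: 1 tree
n * id / id / n: 2 trees
m id * n / id * n: 1 tree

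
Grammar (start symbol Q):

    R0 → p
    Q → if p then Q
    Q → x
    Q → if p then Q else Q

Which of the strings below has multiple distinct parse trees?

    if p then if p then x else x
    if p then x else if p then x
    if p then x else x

if p then if p then x else x

if p then if p then x else x: 2 trees
if p then x else if p then x: 1 tree
if p then x else x: 1 tree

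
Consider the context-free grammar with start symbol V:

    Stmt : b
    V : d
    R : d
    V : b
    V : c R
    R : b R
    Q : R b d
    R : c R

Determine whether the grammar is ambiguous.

(Stmt, Q are unreachable from V, so their rules don't affect L(V).) The reachable rules are right-linear with at most one rule per (nonterminal, next-terminal) pair. Each input token forces the next rule, so parsing is deterministic.

Unambiguous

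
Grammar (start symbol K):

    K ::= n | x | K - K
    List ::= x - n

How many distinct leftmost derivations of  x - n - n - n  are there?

5

Parse trees for x - n - n - n:
  [K [K x] - [K [K n] - [K [K n] - [K n]]]]
  [K [K x] - [K [K [K n] - [K n]] - [K n]]]
  [K [K [K x] - [K n]] - [K [K n] - [K n]]]
  [K [K [K x] - [K [K n] - [K n]]] - [K n]]
  [K [K [K [K x] - [K n]] - [K n]] - [K n]]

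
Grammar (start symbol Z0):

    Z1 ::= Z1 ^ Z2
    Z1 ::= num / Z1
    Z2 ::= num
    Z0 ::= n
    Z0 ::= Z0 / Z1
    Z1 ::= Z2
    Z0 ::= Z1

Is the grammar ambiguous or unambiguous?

Ambiguous

Witness: num / num

Derivation 1: Z0 ⇒ Z0 / Z1 ⇒ Z1 / Z1 ⇒ Z2 / Z1 ⇒ num / Z1 ⇒ num / Z2 ⇒ num / num
Derivation 2: Z0 ⇒ Z1 ⇒ num / Z1 ⇒ num / Z2 ⇒ num / num

Two distinct leftmost derivations for the same string.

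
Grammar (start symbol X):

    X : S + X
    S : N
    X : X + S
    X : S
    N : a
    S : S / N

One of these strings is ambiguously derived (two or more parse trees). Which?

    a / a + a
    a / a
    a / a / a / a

a / a + a: 2 trees
a / a: 1 tree
a / a / a / a: 1 tree

a / a + a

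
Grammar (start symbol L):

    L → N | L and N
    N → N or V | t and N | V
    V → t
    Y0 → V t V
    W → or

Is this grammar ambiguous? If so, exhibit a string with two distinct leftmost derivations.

Ambiguous

Witness: t and t

Derivation 1: L ⇒ N ⇒ t and N ⇒ t and V ⇒ t and t
Derivation 2: L ⇒ L and N ⇒ N and N ⇒ V and N ⇒ t and N ⇒ t and V ⇒ t and t

Two distinct leftmost derivations for the same string.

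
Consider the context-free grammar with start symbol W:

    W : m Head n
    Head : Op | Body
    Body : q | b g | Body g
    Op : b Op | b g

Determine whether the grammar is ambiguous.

Ambiguous

Witness: m b g n

Derivation 1: W ⇒ m Head n ⇒ m Op n ⇒ m b g n
Derivation 2: W ⇒ m Head n ⇒ m Body n ⇒ m b g n

Two distinct leftmost derivations for the same string.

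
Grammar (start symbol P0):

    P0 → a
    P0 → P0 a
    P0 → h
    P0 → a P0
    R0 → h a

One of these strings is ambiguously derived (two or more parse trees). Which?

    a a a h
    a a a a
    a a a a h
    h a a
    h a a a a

a a a h: 1 tree
a a a a: 8 trees
a a a a h: 1 tree
h a a: 1 tree
h a a a a: 1 tree

a a a a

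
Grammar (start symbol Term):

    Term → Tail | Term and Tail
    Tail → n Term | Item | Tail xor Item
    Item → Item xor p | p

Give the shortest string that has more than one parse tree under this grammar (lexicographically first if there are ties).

length 1: no string has ≥2 trees
length 2: no string has ≥2 trees
length 3: p xor p has 2 parse trees

Two derivations of p xor p:
  Term ⇒ Tail ⇒ Item ⇒ Item xor p ⇒ p xor p
  Term ⇒ Tail ⇒ Tail xor Item ⇒ Item xor Item ⇒ p xor Item ⇒ p xor p

p xor p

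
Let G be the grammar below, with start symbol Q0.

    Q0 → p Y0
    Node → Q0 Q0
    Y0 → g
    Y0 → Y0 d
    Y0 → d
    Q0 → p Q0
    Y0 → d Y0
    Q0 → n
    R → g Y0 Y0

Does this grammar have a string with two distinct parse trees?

Witness: p d d

Derivation 1: Q0 ⇒ p Y0 ⇒ p Y0 d ⇒ p d d
Derivation 2: Q0 ⇒ p Y0 ⇒ p d Y0 ⇒ p d d

Two distinct leftmost derivations for the same string.

Ambiguous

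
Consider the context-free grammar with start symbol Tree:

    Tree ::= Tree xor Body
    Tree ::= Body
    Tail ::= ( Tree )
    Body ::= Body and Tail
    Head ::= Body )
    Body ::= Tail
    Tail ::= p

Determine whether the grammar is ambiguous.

(Head is unreachable from Tree, so its rules don't affect L(Tree).) This is a standard precedence ladder (Tree over Body over Tail), with each level left-recursive on its own operator ('xor' at Tree, 'and' at Body). That structure is LR(1), hence unambiguous.

Unambiguous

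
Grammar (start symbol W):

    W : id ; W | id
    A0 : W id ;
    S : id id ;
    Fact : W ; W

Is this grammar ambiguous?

Unambiguous

Only W is reachable from W; ignoring the rest: Right-recursive list with a separator: after each atom, whether the separator follows determines the rule. One parse per string.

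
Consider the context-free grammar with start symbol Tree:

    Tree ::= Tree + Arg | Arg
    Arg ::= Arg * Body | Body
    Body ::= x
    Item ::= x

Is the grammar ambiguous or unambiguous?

Unambiguous

Only Tree, Arg, Body are reachable from Tree; ignoring the rest: Tree → Tree + Arg | Arg  ;  Arg → Arg * Body | Body  — a left-associative chain with Body at the bottom. Each string factors uniquely by precedence.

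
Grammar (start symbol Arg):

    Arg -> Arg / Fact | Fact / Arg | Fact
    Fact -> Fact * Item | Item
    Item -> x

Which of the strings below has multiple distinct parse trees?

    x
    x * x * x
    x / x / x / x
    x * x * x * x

x: 1 tree
x * x * x: 1 tree
x / x / x / x: 8 trees
x * x * x * x: 1 tree

x / x / x / x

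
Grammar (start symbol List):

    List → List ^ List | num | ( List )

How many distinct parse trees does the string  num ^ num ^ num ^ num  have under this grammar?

5

Parse trees for num ^ num ^ num ^ num:
  [List [List num] ^ [List [List num] ^ [List [List num] ^ [List num]]]]
  [List [List num] ^ [List [List [List num] ^ [List num]] ^ [List num]]]
  [List [List [List num] ^ [List num]] ^ [List [List num] ^ [List num]]]
  [List [List [List num] ^ [List [List num] ^ [List num]]] ^ [List num]]
  [List [List [List [List num] ^ [List num]] ^ [List num]] ^ [List num]]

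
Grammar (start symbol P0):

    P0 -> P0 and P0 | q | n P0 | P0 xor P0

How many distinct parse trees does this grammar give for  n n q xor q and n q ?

Parse trees for n n q xor q and n q (showing first 6 of 9):
  [P0 [P0 n [P0 n [P0 [P0 q] xor [P0 q]]]] and [P0 n [P0 q]]]
  [P0 [P0 n [P0 [P0 n [P0 q]] xor [P0 q]]] and [P0 n [P0 q]]]
  [P0 [P0 [P0 n [P0 n [P0 q]]] xor [P0 q]] and [P0 n [P0 q]]]
  [P0 n [P0 [P0 n [P0 [P0 q] xor [P0 q]]] and [P0 n [P0 q]]]]
  [P0 n [P0 [P0 [P0 n [P0 q]] xor [P0 q]] and [P0 n [P0 q]]]]
  [P0 n [P0 n [P0 [P0 [P0 q] xor [P0 q]] and [P0 n [P0 q]]]]]

9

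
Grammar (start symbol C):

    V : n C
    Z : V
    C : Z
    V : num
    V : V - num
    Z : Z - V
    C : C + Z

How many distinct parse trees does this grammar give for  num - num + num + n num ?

2

Parse trees for num - num + num + n num:
  [C [C [C [Z [V [V num] - num]]] + [Z [V num]]] + [Z [V n [C [Z [V num]]]]]]
  [C [C [C [Z [Z [V num]] - [V num]]] + [Z [V num]]] + [Z [V n [C [Z [V num]]]]]]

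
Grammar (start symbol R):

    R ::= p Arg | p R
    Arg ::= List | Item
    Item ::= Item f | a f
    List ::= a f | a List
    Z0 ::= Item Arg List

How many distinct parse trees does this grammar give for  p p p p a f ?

2

Parse trees for p p p p a f:
  [R p [R p [R p [R p [Arg [List a f]]]]]]
  [R p [R p [R p [R p [Arg [Item a f]]]]]]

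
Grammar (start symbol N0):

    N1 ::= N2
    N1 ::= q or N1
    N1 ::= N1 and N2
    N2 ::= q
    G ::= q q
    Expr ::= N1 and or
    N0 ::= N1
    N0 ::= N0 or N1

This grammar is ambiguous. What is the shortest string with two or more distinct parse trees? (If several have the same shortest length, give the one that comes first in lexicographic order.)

length 1: no string has ≥2 trees
length 3: q or q has 2 parse trees

Two derivations of q or q:
  N0 ⇒ N1 ⇒ q or N1 ⇒ q or N2 ⇒ q or q
  N0 ⇒ N0 or N1 ⇒ N1 or N1 ⇒ N2 or N1 ⇒ q or N1 ⇒ q or N2 ⇒ q or q

q or q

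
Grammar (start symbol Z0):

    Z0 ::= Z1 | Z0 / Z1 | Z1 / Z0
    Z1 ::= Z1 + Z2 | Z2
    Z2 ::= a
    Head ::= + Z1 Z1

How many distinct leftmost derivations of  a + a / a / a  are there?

Parse trees for a + a / a / a:
  [Z0 [Z0 [Z0 [Z1 [Z1 [Z2 a]] + [Z2 a]]] / [Z1 [Z2 a]]] / [Z1 [Z2 a]]]
  [Z0 [Z0 [Z1 [Z1 [Z2 a]] + [Z2 a]] / [Z0 [Z1 [Z2 a]]]] / [Z1 [Z2 a]]]
  [Z0 [Z1 [Z1 [Z2 a]] + [Z2 a]] / [Z0 [Z0 [Z1 [Z2 a]]] / [Z1 [Z2 a]]]]
  [Z0 [Z1 [Z1 [Z2 a]] + [Z2 a]] / [Z0 [Z1 [Z2 a]] / [Z0 [Z1 [Z2 a]]]]]

4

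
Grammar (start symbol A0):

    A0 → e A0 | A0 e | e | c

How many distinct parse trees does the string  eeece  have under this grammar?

4

Parse trees for eeece:
  [A0 e [A0 e [A0 e [A0 [A0 c] e]]]]
  [A0 e [A0 e [A0 [A0 e [A0 c]] e]]]
  [A0 e [A0 [A0 e [A0 e [A0 c]]] e]]
  [A0 [A0 e [A0 e [A0 e [A0 c]]]] e]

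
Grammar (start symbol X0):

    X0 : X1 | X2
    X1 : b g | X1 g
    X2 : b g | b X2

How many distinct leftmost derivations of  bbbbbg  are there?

1

Parse trees for bbbbbg:
  [X0 [X2 b [X2 b [X2 b [X2 b [X2 b g]]]]]]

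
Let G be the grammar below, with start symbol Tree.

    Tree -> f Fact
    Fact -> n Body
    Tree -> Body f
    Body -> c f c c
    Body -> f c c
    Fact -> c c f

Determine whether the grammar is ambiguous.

Ambiguous

Witness: f c c f

Derivation 1: Tree ⇒ f Fact ⇒ f c c f
Derivation 2: Tree ⇒ Body f ⇒ f c c f

Two distinct leftmost derivations for the same string.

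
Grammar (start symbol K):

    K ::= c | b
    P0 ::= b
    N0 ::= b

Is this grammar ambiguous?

Unambiguous

(P0, N0 are unreachable from K, so their rules don't affect L(K).) The reachable rules are right-linear with at most one rule per (nonterminal, next-terminal) pair. Each input token forces the next rule, so parsing is deterministic.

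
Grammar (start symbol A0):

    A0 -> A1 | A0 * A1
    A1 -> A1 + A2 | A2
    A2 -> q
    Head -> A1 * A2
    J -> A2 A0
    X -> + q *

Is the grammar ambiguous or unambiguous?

Unambiguous

(Head, J, X are unreachable from A0, so their rules don't affect L(A0).) This is a standard precedence ladder (A0 over A1 over A2), with each level left-recursive on its own operator ('*' at A0, '+' at A1). That structure is LR(1), hence unambiguous.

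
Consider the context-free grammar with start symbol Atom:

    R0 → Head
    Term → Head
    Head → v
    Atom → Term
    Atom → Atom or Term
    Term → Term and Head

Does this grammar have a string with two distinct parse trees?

(R0 is unreachable from Atom, so its rules don't affect L(Atom).) The grammar is stratified — Atom handles 'or' (left-recursive), Term handles 'and', Head atoms. Each operator has a fixed associativity and precedence level, so every string has one parse.

Unambiguous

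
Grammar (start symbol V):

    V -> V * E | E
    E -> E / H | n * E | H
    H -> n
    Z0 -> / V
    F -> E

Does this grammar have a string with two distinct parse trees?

Ambiguous

Witness: n * n

Derivation 1: V ⇒ V * E ⇒ E * E ⇒ H * E ⇒ n * E ⇒ n * H ⇒ n * n
Derivation 2: V ⇒ E ⇒ n * E ⇒ n * H ⇒ n * n

Two distinct leftmost derivations for the same string.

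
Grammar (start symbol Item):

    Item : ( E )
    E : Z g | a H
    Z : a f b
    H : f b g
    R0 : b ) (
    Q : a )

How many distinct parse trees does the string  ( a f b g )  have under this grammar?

Parse trees for ( a f b g ):
  [Item ( [E [Z a f b] g] )]
  [Item ( [E a [H f b g]] )]

2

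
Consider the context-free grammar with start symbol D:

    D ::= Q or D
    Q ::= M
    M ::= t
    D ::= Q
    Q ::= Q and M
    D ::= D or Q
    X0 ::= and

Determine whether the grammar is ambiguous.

Ambiguous

Witness: t or t

Derivation 1: D ⇒ Q or D ⇒ M or D ⇒ t or D ⇒ t or Q ⇒ t or M ⇒ t or t
Derivation 2: D ⇒ D or Q ⇒ Q or Q ⇒ M or Q ⇒ t or Q ⇒ t or M ⇒ t or t

Two distinct leftmost derivations for the same string.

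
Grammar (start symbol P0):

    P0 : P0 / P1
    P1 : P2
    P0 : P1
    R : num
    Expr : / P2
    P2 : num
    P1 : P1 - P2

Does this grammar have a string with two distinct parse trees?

Unambiguous

(R, Expr are unreachable from P0, so their rules don't affect L(P0).) The grammar is stratified — P0 handles '/' (left-recursive), P1 handles '-', P2 atoms. Each operator has a fixed associativity and precedence level, so every string has one parse.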